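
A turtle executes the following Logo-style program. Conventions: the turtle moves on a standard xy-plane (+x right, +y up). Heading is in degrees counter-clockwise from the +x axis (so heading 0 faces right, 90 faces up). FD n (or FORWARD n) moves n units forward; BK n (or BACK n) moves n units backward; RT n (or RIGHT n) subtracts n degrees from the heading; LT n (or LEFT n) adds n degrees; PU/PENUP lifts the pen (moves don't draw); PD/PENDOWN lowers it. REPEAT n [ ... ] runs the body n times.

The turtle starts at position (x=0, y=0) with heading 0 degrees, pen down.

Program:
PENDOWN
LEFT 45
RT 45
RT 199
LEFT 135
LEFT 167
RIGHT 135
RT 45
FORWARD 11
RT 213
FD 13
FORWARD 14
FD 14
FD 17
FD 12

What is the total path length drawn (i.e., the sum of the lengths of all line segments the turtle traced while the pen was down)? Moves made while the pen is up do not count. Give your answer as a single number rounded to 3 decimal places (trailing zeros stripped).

Executing turtle program step by step:
Start: pos=(0,0), heading=0, pen down
PD: pen down
LT 45: heading 0 -> 45
RT 45: heading 45 -> 0
RT 199: heading 0 -> 161
LT 135: heading 161 -> 296
LT 167: heading 296 -> 103
RT 135: heading 103 -> 328
RT 45: heading 328 -> 283
FD 11: (0,0) -> (2.474,-10.718) [heading=283, draw]
RT 213: heading 283 -> 70
FD 13: (2.474,-10.718) -> (6.921,1.498) [heading=70, draw]
FD 14: (6.921,1.498) -> (11.709,14.654) [heading=70, draw]
FD 14: (11.709,14.654) -> (16.497,27.809) [heading=70, draw]
FD 17: (16.497,27.809) -> (22.312,43.784) [heading=70, draw]
FD 12: (22.312,43.784) -> (26.416,55.06) [heading=70, draw]
Final: pos=(26.416,55.06), heading=70, 6 segment(s) drawn

Segment lengths:
  seg 1: (0,0) -> (2.474,-10.718), length = 11
  seg 2: (2.474,-10.718) -> (6.921,1.498), length = 13
  seg 3: (6.921,1.498) -> (11.709,14.654), length = 14
  seg 4: (11.709,14.654) -> (16.497,27.809), length = 14
  seg 5: (16.497,27.809) -> (22.312,43.784), length = 17
  seg 6: (22.312,43.784) -> (26.416,55.06), length = 12
Total = 81

Answer: 81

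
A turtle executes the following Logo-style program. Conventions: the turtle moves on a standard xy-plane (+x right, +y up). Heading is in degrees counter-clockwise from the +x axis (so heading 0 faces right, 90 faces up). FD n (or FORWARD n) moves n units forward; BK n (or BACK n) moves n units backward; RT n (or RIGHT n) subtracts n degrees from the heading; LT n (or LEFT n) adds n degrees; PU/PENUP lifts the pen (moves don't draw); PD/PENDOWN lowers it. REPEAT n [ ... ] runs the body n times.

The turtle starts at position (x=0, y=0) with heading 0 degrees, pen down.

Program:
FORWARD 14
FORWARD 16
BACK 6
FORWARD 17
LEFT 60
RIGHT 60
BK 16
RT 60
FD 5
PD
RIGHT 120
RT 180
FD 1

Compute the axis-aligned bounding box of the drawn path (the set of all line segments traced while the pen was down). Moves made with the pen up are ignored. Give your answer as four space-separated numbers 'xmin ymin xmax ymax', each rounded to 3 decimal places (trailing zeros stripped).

Answer: 0 -4.33 41 0

Derivation:
Executing turtle program step by step:
Start: pos=(0,0), heading=0, pen down
FD 14: (0,0) -> (14,0) [heading=0, draw]
FD 16: (14,0) -> (30,0) [heading=0, draw]
BK 6: (30,0) -> (24,0) [heading=0, draw]
FD 17: (24,0) -> (41,0) [heading=0, draw]
LT 60: heading 0 -> 60
RT 60: heading 60 -> 0
BK 16: (41,0) -> (25,0) [heading=0, draw]
RT 60: heading 0 -> 300
FD 5: (25,0) -> (27.5,-4.33) [heading=300, draw]
PD: pen down
RT 120: heading 300 -> 180
RT 180: heading 180 -> 0
FD 1: (27.5,-4.33) -> (28.5,-4.33) [heading=0, draw]
Final: pos=(28.5,-4.33), heading=0, 7 segment(s) drawn

Segment endpoints: x in {0, 14, 24, 25, 27.5, 28.5, 30, 41}, y in {-4.33, 0}
xmin=0, ymin=-4.33, xmax=41, ymax=0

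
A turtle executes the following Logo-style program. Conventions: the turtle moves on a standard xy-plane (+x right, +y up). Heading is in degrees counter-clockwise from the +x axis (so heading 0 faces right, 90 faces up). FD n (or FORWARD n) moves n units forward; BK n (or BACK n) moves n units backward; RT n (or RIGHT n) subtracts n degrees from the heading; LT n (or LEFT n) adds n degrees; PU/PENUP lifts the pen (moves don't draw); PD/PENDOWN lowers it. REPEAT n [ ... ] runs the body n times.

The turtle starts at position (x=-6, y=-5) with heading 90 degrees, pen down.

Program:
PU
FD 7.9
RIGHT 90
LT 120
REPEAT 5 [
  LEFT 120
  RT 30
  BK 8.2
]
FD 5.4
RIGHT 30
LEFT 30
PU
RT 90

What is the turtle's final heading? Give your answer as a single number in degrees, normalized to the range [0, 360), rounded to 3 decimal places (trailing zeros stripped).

Answer: 120

Derivation:
Executing turtle program step by step:
Start: pos=(-6,-5), heading=90, pen down
PU: pen up
FD 7.9: (-6,-5) -> (-6,2.9) [heading=90, move]
RT 90: heading 90 -> 0
LT 120: heading 0 -> 120
REPEAT 5 [
  -- iteration 1/5 --
  LT 120: heading 120 -> 240
  RT 30: heading 240 -> 210
  BK 8.2: (-6,2.9) -> (1.101,7) [heading=210, move]
  -- iteration 2/5 --
  LT 120: heading 210 -> 330
  RT 30: heading 330 -> 300
  BK 8.2: (1.101,7) -> (-2.999,14.101) [heading=300, move]
  -- iteration 3/5 --
  LT 120: heading 300 -> 60
  RT 30: heading 60 -> 30
  BK 8.2: (-2.999,14.101) -> (-10.1,10.001) [heading=30, move]
  -- iteration 4/5 --
  LT 120: heading 30 -> 150
  RT 30: heading 150 -> 120
  BK 8.2: (-10.1,10.001) -> (-6,2.9) [heading=120, move]
  -- iteration 5/5 --
  LT 120: heading 120 -> 240
  RT 30: heading 240 -> 210
  BK 8.2: (-6,2.9) -> (1.101,7) [heading=210, move]
]
FD 5.4: (1.101,7) -> (-3.575,4.3) [heading=210, move]
RT 30: heading 210 -> 180
LT 30: heading 180 -> 210
PU: pen up
RT 90: heading 210 -> 120
Final: pos=(-3.575,4.3), heading=120, 0 segment(s) drawn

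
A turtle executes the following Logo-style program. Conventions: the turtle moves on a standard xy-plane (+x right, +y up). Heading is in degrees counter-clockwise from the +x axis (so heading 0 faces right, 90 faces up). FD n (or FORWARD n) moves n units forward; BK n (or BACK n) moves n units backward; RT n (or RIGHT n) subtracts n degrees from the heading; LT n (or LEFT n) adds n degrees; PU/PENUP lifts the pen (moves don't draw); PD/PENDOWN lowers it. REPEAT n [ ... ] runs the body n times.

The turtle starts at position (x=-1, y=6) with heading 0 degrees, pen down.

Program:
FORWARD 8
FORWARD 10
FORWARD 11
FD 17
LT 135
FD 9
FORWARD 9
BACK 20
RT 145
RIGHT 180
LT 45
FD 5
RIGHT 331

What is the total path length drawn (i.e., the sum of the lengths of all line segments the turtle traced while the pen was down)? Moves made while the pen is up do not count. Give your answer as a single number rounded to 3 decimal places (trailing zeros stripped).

Answer: 89

Derivation:
Executing turtle program step by step:
Start: pos=(-1,6), heading=0, pen down
FD 8: (-1,6) -> (7,6) [heading=0, draw]
FD 10: (7,6) -> (17,6) [heading=0, draw]
FD 11: (17,6) -> (28,6) [heading=0, draw]
FD 17: (28,6) -> (45,6) [heading=0, draw]
LT 135: heading 0 -> 135
FD 9: (45,6) -> (38.636,12.364) [heading=135, draw]
FD 9: (38.636,12.364) -> (32.272,18.728) [heading=135, draw]
BK 20: (32.272,18.728) -> (46.414,4.586) [heading=135, draw]
RT 145: heading 135 -> 350
RT 180: heading 350 -> 170
LT 45: heading 170 -> 215
FD 5: (46.414,4.586) -> (42.318,1.718) [heading=215, draw]
RT 331: heading 215 -> 244
Final: pos=(42.318,1.718), heading=244, 8 segment(s) drawn

Segment lengths:
  seg 1: (-1,6) -> (7,6), length = 8
  seg 2: (7,6) -> (17,6), length = 10
  seg 3: (17,6) -> (28,6), length = 11
  seg 4: (28,6) -> (45,6), length = 17
  seg 5: (45,6) -> (38.636,12.364), length = 9
  seg 6: (38.636,12.364) -> (32.272,18.728), length = 9
  seg 7: (32.272,18.728) -> (46.414,4.586), length = 20
  seg 8: (46.414,4.586) -> (42.318,1.718), length = 5
Total = 89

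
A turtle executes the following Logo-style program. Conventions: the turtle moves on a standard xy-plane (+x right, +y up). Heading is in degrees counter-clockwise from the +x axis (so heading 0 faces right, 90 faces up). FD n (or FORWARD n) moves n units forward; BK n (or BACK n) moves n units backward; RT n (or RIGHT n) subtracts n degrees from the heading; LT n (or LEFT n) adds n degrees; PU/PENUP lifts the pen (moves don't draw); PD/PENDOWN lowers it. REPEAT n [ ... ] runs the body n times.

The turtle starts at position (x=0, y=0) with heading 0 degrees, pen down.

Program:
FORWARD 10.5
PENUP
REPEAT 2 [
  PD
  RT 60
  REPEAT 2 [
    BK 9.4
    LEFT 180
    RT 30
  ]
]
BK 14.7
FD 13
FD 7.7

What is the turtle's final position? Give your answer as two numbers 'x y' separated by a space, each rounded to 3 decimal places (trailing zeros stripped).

Answer: 4.059 8.637

Derivation:
Executing turtle program step by step:
Start: pos=(0,0), heading=0, pen down
FD 10.5: (0,0) -> (10.5,0) [heading=0, draw]
PU: pen up
REPEAT 2 [
  -- iteration 1/2 --
  PD: pen down
  RT 60: heading 0 -> 300
  REPEAT 2 [
    -- iteration 1/2 --
    BK 9.4: (10.5,0) -> (5.8,8.141) [heading=300, draw]
    LT 180: heading 300 -> 120
    RT 30: heading 120 -> 90
    -- iteration 2/2 --
    BK 9.4: (5.8,8.141) -> (5.8,-1.259) [heading=90, draw]
    LT 180: heading 90 -> 270
    RT 30: heading 270 -> 240
  ]
  -- iteration 2/2 --
  PD: pen down
  RT 60: heading 240 -> 180
  REPEAT 2 [
    -- iteration 1/2 --
    BK 9.4: (5.8,-1.259) -> (15.2,-1.259) [heading=180, draw]
    LT 180: heading 180 -> 0
    RT 30: heading 0 -> 330
    -- iteration 2/2 --
    BK 9.4: (15.2,-1.259) -> (7.059,3.441) [heading=330, draw]
    LT 180: heading 330 -> 150
    RT 30: heading 150 -> 120
  ]
]
BK 14.7: (7.059,3.441) -> (14.409,-9.29) [heading=120, draw]
FD 13: (14.409,-9.29) -> (7.909,1.968) [heading=120, draw]
FD 7.7: (7.909,1.968) -> (4.059,8.637) [heading=120, draw]
Final: pos=(4.059,8.637), heading=120, 8 segment(s) drawn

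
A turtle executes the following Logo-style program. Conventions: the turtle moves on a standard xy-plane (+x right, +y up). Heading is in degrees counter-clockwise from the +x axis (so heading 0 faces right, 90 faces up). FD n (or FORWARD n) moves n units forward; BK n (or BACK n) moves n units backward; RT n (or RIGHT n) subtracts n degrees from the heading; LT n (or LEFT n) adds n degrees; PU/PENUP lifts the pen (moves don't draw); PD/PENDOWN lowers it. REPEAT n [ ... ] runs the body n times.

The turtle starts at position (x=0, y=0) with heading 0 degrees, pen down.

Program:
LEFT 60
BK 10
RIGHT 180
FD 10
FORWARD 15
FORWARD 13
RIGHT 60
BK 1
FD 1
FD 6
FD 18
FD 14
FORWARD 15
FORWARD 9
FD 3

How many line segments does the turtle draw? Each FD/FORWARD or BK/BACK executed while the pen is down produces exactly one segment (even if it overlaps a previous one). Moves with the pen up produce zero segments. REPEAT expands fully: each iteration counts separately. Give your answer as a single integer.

Executing turtle program step by step:
Start: pos=(0,0), heading=0, pen down
LT 60: heading 0 -> 60
BK 10: (0,0) -> (-5,-8.66) [heading=60, draw]
RT 180: heading 60 -> 240
FD 10: (-5,-8.66) -> (-10,-17.321) [heading=240, draw]
FD 15: (-10,-17.321) -> (-17.5,-30.311) [heading=240, draw]
FD 13: (-17.5,-30.311) -> (-24,-41.569) [heading=240, draw]
RT 60: heading 240 -> 180
BK 1: (-24,-41.569) -> (-23,-41.569) [heading=180, draw]
FD 1: (-23,-41.569) -> (-24,-41.569) [heading=180, draw]
FD 6: (-24,-41.569) -> (-30,-41.569) [heading=180, draw]
FD 18: (-30,-41.569) -> (-48,-41.569) [heading=180, draw]
FD 14: (-48,-41.569) -> (-62,-41.569) [heading=180, draw]
FD 15: (-62,-41.569) -> (-77,-41.569) [heading=180, draw]
FD 9: (-77,-41.569) -> (-86,-41.569) [heading=180, draw]
FD 3: (-86,-41.569) -> (-89,-41.569) [heading=180, draw]
Final: pos=(-89,-41.569), heading=180, 12 segment(s) drawn
Segments drawn: 12

Answer: 12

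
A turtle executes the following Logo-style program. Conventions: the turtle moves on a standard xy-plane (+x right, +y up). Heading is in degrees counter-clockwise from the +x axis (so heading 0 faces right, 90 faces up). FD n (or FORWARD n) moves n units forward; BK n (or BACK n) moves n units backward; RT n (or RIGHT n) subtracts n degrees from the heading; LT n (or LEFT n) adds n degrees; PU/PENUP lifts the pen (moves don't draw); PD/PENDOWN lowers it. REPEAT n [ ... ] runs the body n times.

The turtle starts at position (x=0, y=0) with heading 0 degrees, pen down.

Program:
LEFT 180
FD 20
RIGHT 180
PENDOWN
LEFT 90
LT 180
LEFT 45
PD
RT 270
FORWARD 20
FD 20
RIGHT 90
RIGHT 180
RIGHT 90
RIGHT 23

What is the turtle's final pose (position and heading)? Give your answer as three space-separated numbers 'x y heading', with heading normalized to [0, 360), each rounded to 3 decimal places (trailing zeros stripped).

Executing turtle program step by step:
Start: pos=(0,0), heading=0, pen down
LT 180: heading 0 -> 180
FD 20: (0,0) -> (-20,0) [heading=180, draw]
RT 180: heading 180 -> 0
PD: pen down
LT 90: heading 0 -> 90
LT 180: heading 90 -> 270
LT 45: heading 270 -> 315
PD: pen down
RT 270: heading 315 -> 45
FD 20: (-20,0) -> (-5.858,14.142) [heading=45, draw]
FD 20: (-5.858,14.142) -> (8.284,28.284) [heading=45, draw]
RT 90: heading 45 -> 315
RT 180: heading 315 -> 135
RT 90: heading 135 -> 45
RT 23: heading 45 -> 22
Final: pos=(8.284,28.284), heading=22, 3 segment(s) drawn

Answer: 8.284 28.284 22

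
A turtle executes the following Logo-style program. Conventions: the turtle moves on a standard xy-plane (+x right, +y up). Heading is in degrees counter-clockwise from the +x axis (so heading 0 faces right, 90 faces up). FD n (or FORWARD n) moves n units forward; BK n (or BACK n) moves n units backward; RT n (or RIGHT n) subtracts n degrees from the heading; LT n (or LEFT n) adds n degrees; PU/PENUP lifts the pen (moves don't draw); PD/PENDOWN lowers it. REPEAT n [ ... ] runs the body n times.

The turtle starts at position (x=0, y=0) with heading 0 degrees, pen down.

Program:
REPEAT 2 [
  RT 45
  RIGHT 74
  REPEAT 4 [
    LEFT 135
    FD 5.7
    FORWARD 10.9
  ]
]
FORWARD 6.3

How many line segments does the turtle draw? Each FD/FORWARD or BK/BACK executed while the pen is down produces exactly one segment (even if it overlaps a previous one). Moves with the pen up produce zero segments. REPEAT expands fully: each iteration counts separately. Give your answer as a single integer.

Executing turtle program step by step:
Start: pos=(0,0), heading=0, pen down
REPEAT 2 [
  -- iteration 1/2 --
  RT 45: heading 0 -> 315
  RT 74: heading 315 -> 241
  REPEAT 4 [
    -- iteration 1/4 --
    LT 135: heading 241 -> 16
    FD 5.7: (0,0) -> (5.479,1.571) [heading=16, draw]
    FD 10.9: (5.479,1.571) -> (15.957,4.576) [heading=16, draw]
    -- iteration 2/4 --
    LT 135: heading 16 -> 151
    FD 5.7: (15.957,4.576) -> (10.972,7.339) [heading=151, draw]
    FD 10.9: (10.972,7.339) -> (1.438,12.623) [heading=151, draw]
    -- iteration 3/4 --
    LT 135: heading 151 -> 286
    FD 5.7: (1.438,12.623) -> (3.009,7.144) [heading=286, draw]
    FD 10.9: (3.009,7.144) -> (6.014,-3.334) [heading=286, draw]
    -- iteration 4/4 --
    LT 135: heading 286 -> 61
    FD 5.7: (6.014,-3.334) -> (8.777,1.652) [heading=61, draw]
    FD 10.9: (8.777,1.652) -> (14.062,11.185) [heading=61, draw]
  ]
  -- iteration 2/2 --
  RT 45: heading 61 -> 16
  RT 74: heading 16 -> 302
  REPEAT 4 [
    -- iteration 1/4 --
    LT 135: heading 302 -> 77
    FD 5.7: (14.062,11.185) -> (15.344,16.739) [heading=77, draw]
    FD 10.9: (15.344,16.739) -> (17.796,27.36) [heading=77, draw]
    -- iteration 2/4 --
    LT 135: heading 77 -> 212
    FD 5.7: (17.796,27.36) -> (12.962,24.339) [heading=212, draw]
    FD 10.9: (12.962,24.339) -> (3.718,18.563) [heading=212, draw]
    -- iteration 3/4 --
    LT 135: heading 212 -> 347
    FD 5.7: (3.718,18.563) -> (9.272,17.281) [heading=347, draw]
    FD 10.9: (9.272,17.281) -> (19.893,14.829) [heading=347, draw]
    -- iteration 4/4 --
    LT 135: heading 347 -> 122
    FD 5.7: (19.893,14.829) -> (16.872,19.663) [heading=122, draw]
    FD 10.9: (16.872,19.663) -> (11.096,28.906) [heading=122, draw]
  ]
]
FD 6.3: (11.096,28.906) -> (7.758,34.249) [heading=122, draw]
Final: pos=(7.758,34.249), heading=122, 17 segment(s) drawn
Segments drawn: 17

Answer: 17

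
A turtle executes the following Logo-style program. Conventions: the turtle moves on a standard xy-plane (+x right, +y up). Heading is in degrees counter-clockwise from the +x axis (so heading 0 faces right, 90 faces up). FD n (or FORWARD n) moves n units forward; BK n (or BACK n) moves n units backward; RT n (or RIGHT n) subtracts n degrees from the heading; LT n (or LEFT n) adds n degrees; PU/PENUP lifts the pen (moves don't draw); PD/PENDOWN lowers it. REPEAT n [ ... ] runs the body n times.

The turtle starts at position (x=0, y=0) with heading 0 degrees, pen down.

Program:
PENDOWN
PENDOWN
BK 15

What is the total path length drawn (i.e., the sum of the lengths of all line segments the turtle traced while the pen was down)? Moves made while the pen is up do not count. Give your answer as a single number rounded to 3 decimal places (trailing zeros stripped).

Answer: 15

Derivation:
Executing turtle program step by step:
Start: pos=(0,0), heading=0, pen down
PD: pen down
PD: pen down
BK 15: (0,0) -> (-15,0) [heading=0, draw]
Final: pos=(-15,0), heading=0, 1 segment(s) drawn

Segment lengths:
  seg 1: (0,0) -> (-15,0), length = 15
Total = 15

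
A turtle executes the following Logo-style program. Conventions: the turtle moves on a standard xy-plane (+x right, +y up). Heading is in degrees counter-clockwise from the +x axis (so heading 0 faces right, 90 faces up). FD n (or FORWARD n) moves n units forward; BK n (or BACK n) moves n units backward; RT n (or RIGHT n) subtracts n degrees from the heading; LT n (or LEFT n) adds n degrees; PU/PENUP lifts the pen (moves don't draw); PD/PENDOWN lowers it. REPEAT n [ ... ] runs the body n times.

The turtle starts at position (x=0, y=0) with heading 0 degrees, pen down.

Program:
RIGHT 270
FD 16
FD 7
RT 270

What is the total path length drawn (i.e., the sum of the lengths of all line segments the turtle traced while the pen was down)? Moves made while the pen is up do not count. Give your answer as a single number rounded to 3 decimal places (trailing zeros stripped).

Answer: 23

Derivation:
Executing turtle program step by step:
Start: pos=(0,0), heading=0, pen down
RT 270: heading 0 -> 90
FD 16: (0,0) -> (0,16) [heading=90, draw]
FD 7: (0,16) -> (0,23) [heading=90, draw]
RT 270: heading 90 -> 180
Final: pos=(0,23), heading=180, 2 segment(s) drawn

Segment lengths:
  seg 1: (0,0) -> (0,16), length = 16
  seg 2: (0,16) -> (0,23), length = 7
Total = 23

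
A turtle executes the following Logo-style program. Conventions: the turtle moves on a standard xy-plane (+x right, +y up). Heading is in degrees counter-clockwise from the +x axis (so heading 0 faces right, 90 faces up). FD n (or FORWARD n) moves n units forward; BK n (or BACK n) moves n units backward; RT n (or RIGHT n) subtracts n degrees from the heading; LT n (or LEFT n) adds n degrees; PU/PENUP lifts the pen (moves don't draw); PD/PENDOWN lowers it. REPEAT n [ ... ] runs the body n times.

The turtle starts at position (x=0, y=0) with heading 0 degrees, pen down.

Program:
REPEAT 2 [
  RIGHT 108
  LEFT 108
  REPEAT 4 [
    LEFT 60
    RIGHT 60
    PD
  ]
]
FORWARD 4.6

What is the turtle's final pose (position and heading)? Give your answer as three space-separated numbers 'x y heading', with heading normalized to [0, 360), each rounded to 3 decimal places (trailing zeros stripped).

Answer: 4.6 0 0

Derivation:
Executing turtle program step by step:
Start: pos=(0,0), heading=0, pen down
REPEAT 2 [
  -- iteration 1/2 --
  RT 108: heading 0 -> 252
  LT 108: heading 252 -> 0
  REPEAT 4 [
    -- iteration 1/4 --
    LT 60: heading 0 -> 60
    RT 60: heading 60 -> 0
    PD: pen down
    -- iteration 2/4 --
    LT 60: heading 0 -> 60
    RT 60: heading 60 -> 0
    PD: pen down
    -- iteration 3/4 --
    LT 60: heading 0 -> 60
    RT 60: heading 60 -> 0
    PD: pen down
    -- iteration 4/4 --
    LT 60: heading 0 -> 60
    RT 60: heading 60 -> 0
    PD: pen down
  ]
  -- iteration 2/2 --
  RT 108: heading 0 -> 252
  LT 108: heading 252 -> 0
  REPEAT 4 [
    -- iteration 1/4 --
    LT 60: heading 0 -> 60
    RT 60: heading 60 -> 0
    PD: pen down
    -- iteration 2/4 --
    LT 60: heading 0 -> 60
    RT 60: heading 60 -> 0
    PD: pen down
    -- iteration 3/4 --
    LT 60: heading 0 -> 60
    RT 60: heading 60 -> 0
    PD: pen down
    -- iteration 4/4 --
    LT 60: heading 0 -> 60
    RT 60: heading 60 -> 0
    PD: pen down
  ]
]
FD 4.6: (0,0) -> (4.6,0) [heading=0, draw]
Final: pos=(4.6,0), heading=0, 1 segment(s) drawn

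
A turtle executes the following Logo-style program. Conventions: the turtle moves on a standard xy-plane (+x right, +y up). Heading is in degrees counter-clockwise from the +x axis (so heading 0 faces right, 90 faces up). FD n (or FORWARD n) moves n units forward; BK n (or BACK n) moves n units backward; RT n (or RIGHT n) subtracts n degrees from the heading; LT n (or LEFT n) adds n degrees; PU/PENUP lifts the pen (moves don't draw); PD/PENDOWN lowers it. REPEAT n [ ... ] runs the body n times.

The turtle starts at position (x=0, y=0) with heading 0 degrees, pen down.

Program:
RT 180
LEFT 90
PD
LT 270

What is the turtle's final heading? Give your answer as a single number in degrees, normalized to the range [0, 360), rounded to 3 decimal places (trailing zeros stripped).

Answer: 180

Derivation:
Executing turtle program step by step:
Start: pos=(0,0), heading=0, pen down
RT 180: heading 0 -> 180
LT 90: heading 180 -> 270
PD: pen down
LT 270: heading 270 -> 180
Final: pos=(0,0), heading=180, 0 segment(s) drawn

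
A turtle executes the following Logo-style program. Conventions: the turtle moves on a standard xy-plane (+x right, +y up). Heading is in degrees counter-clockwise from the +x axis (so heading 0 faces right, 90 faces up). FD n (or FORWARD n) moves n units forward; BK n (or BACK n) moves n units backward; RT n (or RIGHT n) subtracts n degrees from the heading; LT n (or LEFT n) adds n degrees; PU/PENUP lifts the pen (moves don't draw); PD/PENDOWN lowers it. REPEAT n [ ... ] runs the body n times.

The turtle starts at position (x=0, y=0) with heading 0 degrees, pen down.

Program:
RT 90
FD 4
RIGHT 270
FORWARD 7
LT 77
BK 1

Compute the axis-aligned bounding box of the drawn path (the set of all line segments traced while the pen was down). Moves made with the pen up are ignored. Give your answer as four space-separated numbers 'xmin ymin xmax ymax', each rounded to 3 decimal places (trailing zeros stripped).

Executing turtle program step by step:
Start: pos=(0,0), heading=0, pen down
RT 90: heading 0 -> 270
FD 4: (0,0) -> (0,-4) [heading=270, draw]
RT 270: heading 270 -> 0
FD 7: (0,-4) -> (7,-4) [heading=0, draw]
LT 77: heading 0 -> 77
BK 1: (7,-4) -> (6.775,-4.974) [heading=77, draw]
Final: pos=(6.775,-4.974), heading=77, 3 segment(s) drawn

Segment endpoints: x in {0, 0, 6.775, 7}, y in {-4.974, -4, -4, 0}
xmin=0, ymin=-4.974, xmax=7, ymax=0

Answer: 0 -4.974 7 0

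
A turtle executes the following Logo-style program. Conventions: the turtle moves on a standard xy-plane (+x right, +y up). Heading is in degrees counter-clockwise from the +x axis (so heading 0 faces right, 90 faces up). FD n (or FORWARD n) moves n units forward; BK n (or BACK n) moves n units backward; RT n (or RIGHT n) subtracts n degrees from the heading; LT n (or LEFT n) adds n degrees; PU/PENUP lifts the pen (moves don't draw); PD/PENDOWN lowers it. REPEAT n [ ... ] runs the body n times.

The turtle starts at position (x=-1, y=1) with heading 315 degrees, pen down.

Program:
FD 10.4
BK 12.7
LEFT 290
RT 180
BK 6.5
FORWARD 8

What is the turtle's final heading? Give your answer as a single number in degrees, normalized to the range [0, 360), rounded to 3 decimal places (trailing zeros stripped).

Executing turtle program step by step:
Start: pos=(-1,1), heading=315, pen down
FD 10.4: (-1,1) -> (6.354,-6.354) [heading=315, draw]
BK 12.7: (6.354,-6.354) -> (-2.626,2.626) [heading=315, draw]
LT 290: heading 315 -> 245
RT 180: heading 245 -> 65
BK 6.5: (-2.626,2.626) -> (-5.373,-3.265) [heading=65, draw]
FD 8: (-5.373,-3.265) -> (-1.992,3.986) [heading=65, draw]
Final: pos=(-1.992,3.986), heading=65, 4 segment(s) drawn

Answer: 65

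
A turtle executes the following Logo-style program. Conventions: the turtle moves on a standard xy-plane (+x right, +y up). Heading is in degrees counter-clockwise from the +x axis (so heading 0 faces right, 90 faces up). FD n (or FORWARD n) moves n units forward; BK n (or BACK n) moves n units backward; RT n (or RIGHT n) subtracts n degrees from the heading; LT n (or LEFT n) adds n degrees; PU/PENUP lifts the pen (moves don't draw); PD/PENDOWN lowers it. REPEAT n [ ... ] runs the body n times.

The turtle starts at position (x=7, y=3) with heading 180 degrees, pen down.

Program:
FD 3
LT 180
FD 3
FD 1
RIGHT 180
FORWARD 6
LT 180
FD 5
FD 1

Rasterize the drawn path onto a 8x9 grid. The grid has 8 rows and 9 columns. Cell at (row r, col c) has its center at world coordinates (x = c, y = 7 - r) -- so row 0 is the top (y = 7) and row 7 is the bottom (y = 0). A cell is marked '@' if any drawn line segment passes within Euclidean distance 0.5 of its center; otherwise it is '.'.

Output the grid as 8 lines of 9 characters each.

Answer: .........
.........
.........
.........
..@@@@@@@
.........
.........
.........

Derivation:
Segment 0: (7,3) -> (4,3)
Segment 1: (4,3) -> (7,3)
Segment 2: (7,3) -> (8,3)
Segment 3: (8,3) -> (2,3)
Segment 4: (2,3) -> (7,3)
Segment 5: (7,3) -> (8,3)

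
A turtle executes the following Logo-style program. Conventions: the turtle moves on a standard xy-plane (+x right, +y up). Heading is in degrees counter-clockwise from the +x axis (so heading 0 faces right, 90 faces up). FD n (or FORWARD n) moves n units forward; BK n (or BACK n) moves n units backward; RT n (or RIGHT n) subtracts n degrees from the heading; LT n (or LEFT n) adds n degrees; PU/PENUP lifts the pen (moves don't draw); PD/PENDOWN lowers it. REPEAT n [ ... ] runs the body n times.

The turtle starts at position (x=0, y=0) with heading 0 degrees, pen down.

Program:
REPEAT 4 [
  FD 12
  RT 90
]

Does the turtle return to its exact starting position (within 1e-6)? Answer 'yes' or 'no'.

Answer: yes

Derivation:
Executing turtle program step by step:
Start: pos=(0,0), heading=0, pen down
REPEAT 4 [
  -- iteration 1/4 --
  FD 12: (0,0) -> (12,0) [heading=0, draw]
  RT 90: heading 0 -> 270
  -- iteration 2/4 --
  FD 12: (12,0) -> (12,-12) [heading=270, draw]
  RT 90: heading 270 -> 180
  -- iteration 3/4 --
  FD 12: (12,-12) -> (0,-12) [heading=180, draw]
  RT 90: heading 180 -> 90
  -- iteration 4/4 --
  FD 12: (0,-12) -> (0,0) [heading=90, draw]
  RT 90: heading 90 -> 0
]
Final: pos=(0,0), heading=0, 4 segment(s) drawn

Start position: (0, 0)
Final position: (0, 0)
Distance = 0; < 1e-6 -> CLOSED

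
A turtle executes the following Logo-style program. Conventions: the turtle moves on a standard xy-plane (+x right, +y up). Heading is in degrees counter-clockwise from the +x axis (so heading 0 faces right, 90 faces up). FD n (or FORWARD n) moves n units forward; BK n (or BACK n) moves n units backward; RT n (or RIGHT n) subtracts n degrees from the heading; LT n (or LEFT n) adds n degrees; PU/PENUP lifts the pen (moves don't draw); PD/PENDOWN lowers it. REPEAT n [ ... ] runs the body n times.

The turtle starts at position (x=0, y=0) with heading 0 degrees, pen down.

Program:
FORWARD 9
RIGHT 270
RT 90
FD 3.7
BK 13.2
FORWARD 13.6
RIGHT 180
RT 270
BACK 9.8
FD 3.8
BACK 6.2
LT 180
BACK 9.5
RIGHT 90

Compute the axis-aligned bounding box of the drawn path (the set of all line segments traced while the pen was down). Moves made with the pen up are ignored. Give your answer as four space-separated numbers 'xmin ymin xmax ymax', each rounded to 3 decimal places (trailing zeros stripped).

Executing turtle program step by step:
Start: pos=(0,0), heading=0, pen down
FD 9: (0,0) -> (9,0) [heading=0, draw]
RT 270: heading 0 -> 90
RT 90: heading 90 -> 0
FD 3.7: (9,0) -> (12.7,0) [heading=0, draw]
BK 13.2: (12.7,0) -> (-0.5,0) [heading=0, draw]
FD 13.6: (-0.5,0) -> (13.1,0) [heading=0, draw]
RT 180: heading 0 -> 180
RT 270: heading 180 -> 270
BK 9.8: (13.1,0) -> (13.1,9.8) [heading=270, draw]
FD 3.8: (13.1,9.8) -> (13.1,6) [heading=270, draw]
BK 6.2: (13.1,6) -> (13.1,12.2) [heading=270, draw]
LT 180: heading 270 -> 90
BK 9.5: (13.1,12.2) -> (13.1,2.7) [heading=90, draw]
RT 90: heading 90 -> 0
Final: pos=(13.1,2.7), heading=0, 8 segment(s) drawn

Segment endpoints: x in {-0.5, 0, 9, 12.7, 13.1, 13.1, 13.1, 13.1}, y in {0, 0, 0, 0, 2.7, 6, 9.8, 12.2}
xmin=-0.5, ymin=0, xmax=13.1, ymax=12.2

Answer: -0.5 0 13.1 12.2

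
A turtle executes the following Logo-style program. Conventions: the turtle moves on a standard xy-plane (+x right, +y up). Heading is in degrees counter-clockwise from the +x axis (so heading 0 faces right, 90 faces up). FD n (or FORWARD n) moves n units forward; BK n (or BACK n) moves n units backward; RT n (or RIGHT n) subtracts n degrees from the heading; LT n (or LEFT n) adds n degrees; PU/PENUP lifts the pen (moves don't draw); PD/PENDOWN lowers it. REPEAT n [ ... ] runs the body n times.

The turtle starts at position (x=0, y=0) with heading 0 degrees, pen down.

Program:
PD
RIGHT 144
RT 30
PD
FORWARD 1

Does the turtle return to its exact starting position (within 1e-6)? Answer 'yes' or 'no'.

Answer: no

Derivation:
Executing turtle program step by step:
Start: pos=(0,0), heading=0, pen down
PD: pen down
RT 144: heading 0 -> 216
RT 30: heading 216 -> 186
PD: pen down
FD 1: (0,0) -> (-0.995,-0.105) [heading=186, draw]
Final: pos=(-0.995,-0.105), heading=186, 1 segment(s) drawn

Start position: (0, 0)
Final position: (-0.995, -0.105)
Distance = 1; >= 1e-6 -> NOT closed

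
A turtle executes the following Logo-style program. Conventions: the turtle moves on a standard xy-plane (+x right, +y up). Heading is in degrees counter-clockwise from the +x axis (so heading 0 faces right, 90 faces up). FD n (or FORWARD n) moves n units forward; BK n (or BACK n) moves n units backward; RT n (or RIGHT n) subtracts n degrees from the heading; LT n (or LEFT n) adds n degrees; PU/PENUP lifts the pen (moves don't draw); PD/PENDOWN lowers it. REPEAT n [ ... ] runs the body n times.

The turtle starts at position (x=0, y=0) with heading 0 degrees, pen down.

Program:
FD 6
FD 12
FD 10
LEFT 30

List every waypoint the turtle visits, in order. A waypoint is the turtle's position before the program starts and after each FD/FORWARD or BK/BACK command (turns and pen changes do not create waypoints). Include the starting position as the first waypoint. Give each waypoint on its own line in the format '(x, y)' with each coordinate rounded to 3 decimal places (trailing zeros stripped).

Executing turtle program step by step:
Start: pos=(0,0), heading=0, pen down
FD 6: (0,0) -> (6,0) [heading=0, draw]
FD 12: (6,0) -> (18,0) [heading=0, draw]
FD 10: (18,0) -> (28,0) [heading=0, draw]
LT 30: heading 0 -> 30
Final: pos=(28,0), heading=30, 3 segment(s) drawn
Waypoints (4 total):
(0, 0)
(6, 0)
(18, 0)
(28, 0)

Answer: (0, 0)
(6, 0)
(18, 0)
(28, 0)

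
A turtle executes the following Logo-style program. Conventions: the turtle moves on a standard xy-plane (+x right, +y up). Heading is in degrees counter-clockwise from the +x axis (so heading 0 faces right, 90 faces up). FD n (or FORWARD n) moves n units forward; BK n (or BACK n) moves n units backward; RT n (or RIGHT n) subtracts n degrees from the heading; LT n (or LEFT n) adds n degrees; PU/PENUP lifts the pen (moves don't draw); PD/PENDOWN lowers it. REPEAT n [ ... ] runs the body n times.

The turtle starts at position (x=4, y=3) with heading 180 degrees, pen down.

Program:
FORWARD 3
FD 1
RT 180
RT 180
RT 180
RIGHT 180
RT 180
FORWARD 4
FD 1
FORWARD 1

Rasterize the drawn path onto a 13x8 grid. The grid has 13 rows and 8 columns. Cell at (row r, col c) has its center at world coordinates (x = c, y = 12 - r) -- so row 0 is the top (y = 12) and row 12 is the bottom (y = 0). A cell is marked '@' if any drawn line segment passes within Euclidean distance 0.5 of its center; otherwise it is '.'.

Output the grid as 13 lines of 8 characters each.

Answer: ........
........
........
........
........
........
........
........
........
@@@@@@@.
........
........
........

Derivation:
Segment 0: (4,3) -> (1,3)
Segment 1: (1,3) -> (0,3)
Segment 2: (0,3) -> (4,3)
Segment 3: (4,3) -> (5,3)
Segment 4: (5,3) -> (6,3)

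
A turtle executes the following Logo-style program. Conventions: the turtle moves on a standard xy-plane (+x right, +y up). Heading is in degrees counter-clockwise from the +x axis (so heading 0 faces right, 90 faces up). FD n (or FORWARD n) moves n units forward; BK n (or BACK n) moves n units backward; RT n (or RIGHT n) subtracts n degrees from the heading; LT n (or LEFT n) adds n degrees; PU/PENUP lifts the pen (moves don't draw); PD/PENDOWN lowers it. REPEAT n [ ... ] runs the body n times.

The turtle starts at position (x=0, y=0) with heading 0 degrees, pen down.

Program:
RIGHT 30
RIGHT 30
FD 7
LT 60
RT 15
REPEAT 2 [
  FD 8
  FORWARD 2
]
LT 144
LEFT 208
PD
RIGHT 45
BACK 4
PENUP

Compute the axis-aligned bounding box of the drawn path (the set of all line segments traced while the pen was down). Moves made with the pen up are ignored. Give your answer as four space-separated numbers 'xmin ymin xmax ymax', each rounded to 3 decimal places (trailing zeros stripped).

Executing turtle program step by step:
Start: pos=(0,0), heading=0, pen down
RT 30: heading 0 -> 330
RT 30: heading 330 -> 300
FD 7: (0,0) -> (3.5,-6.062) [heading=300, draw]
LT 60: heading 300 -> 0
RT 15: heading 0 -> 345
REPEAT 2 [
  -- iteration 1/2 --
  FD 8: (3.5,-6.062) -> (11.227,-8.133) [heading=345, draw]
  FD 2: (11.227,-8.133) -> (13.159,-8.65) [heading=345, draw]
  -- iteration 2/2 --
  FD 8: (13.159,-8.65) -> (20.887,-10.721) [heading=345, draw]
  FD 2: (20.887,-10.721) -> (22.819,-11.239) [heading=345, draw]
]
LT 144: heading 345 -> 129
LT 208: heading 129 -> 337
PD: pen down
RT 45: heading 337 -> 292
BK 4: (22.819,-11.239) -> (21.32,-7.53) [heading=292, draw]
PU: pen up
Final: pos=(21.32,-7.53), heading=292, 6 segment(s) drawn

Segment endpoints: x in {0, 3.5, 11.227, 13.159, 20.887, 21.32, 22.819}, y in {-11.239, -10.721, -8.65, -8.133, -7.53, -6.062, 0}
xmin=0, ymin=-11.239, xmax=22.819, ymax=0

Answer: 0 -11.239 22.819 0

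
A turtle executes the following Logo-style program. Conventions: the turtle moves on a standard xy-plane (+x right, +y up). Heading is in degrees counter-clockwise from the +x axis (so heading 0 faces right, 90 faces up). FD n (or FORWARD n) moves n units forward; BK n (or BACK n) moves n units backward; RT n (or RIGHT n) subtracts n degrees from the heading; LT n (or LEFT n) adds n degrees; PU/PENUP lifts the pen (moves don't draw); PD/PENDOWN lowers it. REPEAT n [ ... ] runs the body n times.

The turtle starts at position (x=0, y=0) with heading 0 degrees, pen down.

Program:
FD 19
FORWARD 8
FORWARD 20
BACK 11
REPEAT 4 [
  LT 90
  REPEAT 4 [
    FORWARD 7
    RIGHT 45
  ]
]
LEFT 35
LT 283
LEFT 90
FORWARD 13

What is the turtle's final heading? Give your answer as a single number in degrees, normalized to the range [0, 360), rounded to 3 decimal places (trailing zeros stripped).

Answer: 48

Derivation:
Executing turtle program step by step:
Start: pos=(0,0), heading=0, pen down
FD 19: (0,0) -> (19,0) [heading=0, draw]
FD 8: (19,0) -> (27,0) [heading=0, draw]
FD 20: (27,0) -> (47,0) [heading=0, draw]
BK 11: (47,0) -> (36,0) [heading=0, draw]
REPEAT 4 [
  -- iteration 1/4 --
  LT 90: heading 0 -> 90
  REPEAT 4 [
    -- iteration 1/4 --
    FD 7: (36,0) -> (36,7) [heading=90, draw]
    RT 45: heading 90 -> 45
    -- iteration 2/4 --
    FD 7: (36,7) -> (40.95,11.95) [heading=45, draw]
    RT 45: heading 45 -> 0
    -- iteration 3/4 --
    FD 7: (40.95,11.95) -> (47.95,11.95) [heading=0, draw]
    RT 45: heading 0 -> 315
    -- iteration 4/4 --
    FD 7: (47.95,11.95) -> (52.899,7) [heading=315, draw]
    RT 45: heading 315 -> 270
  ]
  -- iteration 2/4 --
  LT 90: heading 270 -> 0
  REPEAT 4 [
    -- iteration 1/4 --
    FD 7: (52.899,7) -> (59.899,7) [heading=0, draw]
    RT 45: heading 0 -> 315
    -- iteration 2/4 --
    FD 7: (59.899,7) -> (64.849,2.05) [heading=315, draw]
    RT 45: heading 315 -> 270
    -- iteration 3/4 --
    FD 7: (64.849,2.05) -> (64.849,-4.95) [heading=270, draw]
    RT 45: heading 270 -> 225
    -- iteration 4/4 --
    FD 7: (64.849,-4.95) -> (59.899,-9.899) [heading=225, draw]
    RT 45: heading 225 -> 180
  ]
  -- iteration 3/4 --
  LT 90: heading 180 -> 270
  REPEAT 4 [
    -- iteration 1/4 --
    FD 7: (59.899,-9.899) -> (59.899,-16.899) [heading=270, draw]
    RT 45: heading 270 -> 225
    -- iteration 2/4 --
    FD 7: (59.899,-16.899) -> (54.95,-21.849) [heading=225, draw]
    RT 45: heading 225 -> 180
    -- iteration 3/4 --
    FD 7: (54.95,-21.849) -> (47.95,-21.849) [heading=180, draw]
    RT 45: heading 180 -> 135
    -- iteration 4/4 --
    FD 7: (47.95,-21.849) -> (43,-16.899) [heading=135, draw]
    RT 45: heading 135 -> 90
  ]
  -- iteration 4/4 --
  LT 90: heading 90 -> 180
  REPEAT 4 [
    -- iteration 1/4 --
    FD 7: (43,-16.899) -> (36,-16.899) [heading=180, draw]
    RT 45: heading 180 -> 135
    -- iteration 2/4 --
    FD 7: (36,-16.899) -> (31.05,-11.95) [heading=135, draw]
    RT 45: heading 135 -> 90
    -- iteration 3/4 --
    FD 7: (31.05,-11.95) -> (31.05,-4.95) [heading=90, draw]
    RT 45: heading 90 -> 45
    -- iteration 4/4 --
    FD 7: (31.05,-4.95) -> (36,0) [heading=45, draw]
    RT 45: heading 45 -> 0
  ]
]
LT 35: heading 0 -> 35
LT 283: heading 35 -> 318
LT 90: heading 318 -> 48
FD 13: (36,0) -> (44.699,9.661) [heading=48, draw]
Final: pos=(44.699,9.661), heading=48, 21 segment(s) drawn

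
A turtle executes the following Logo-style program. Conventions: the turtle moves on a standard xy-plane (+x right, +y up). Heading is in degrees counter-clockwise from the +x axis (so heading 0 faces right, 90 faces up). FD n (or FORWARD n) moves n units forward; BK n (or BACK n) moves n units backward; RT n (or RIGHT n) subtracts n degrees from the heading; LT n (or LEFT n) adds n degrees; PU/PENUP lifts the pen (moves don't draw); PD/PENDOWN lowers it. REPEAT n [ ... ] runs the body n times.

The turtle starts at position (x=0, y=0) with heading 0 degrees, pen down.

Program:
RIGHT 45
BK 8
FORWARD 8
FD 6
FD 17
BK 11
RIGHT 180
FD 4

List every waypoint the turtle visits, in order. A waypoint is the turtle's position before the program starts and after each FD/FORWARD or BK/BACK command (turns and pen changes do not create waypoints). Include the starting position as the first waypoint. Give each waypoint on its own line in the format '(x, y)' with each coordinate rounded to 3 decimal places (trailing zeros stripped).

Answer: (0, 0)
(-5.657, 5.657)
(0, 0)
(4.243, -4.243)
(16.263, -16.263)
(8.485, -8.485)
(5.657, -5.657)

Derivation:
Executing turtle program step by step:
Start: pos=(0,0), heading=0, pen down
RT 45: heading 0 -> 315
BK 8: (0,0) -> (-5.657,5.657) [heading=315, draw]
FD 8: (-5.657,5.657) -> (0,0) [heading=315, draw]
FD 6: (0,0) -> (4.243,-4.243) [heading=315, draw]
FD 17: (4.243,-4.243) -> (16.263,-16.263) [heading=315, draw]
BK 11: (16.263,-16.263) -> (8.485,-8.485) [heading=315, draw]
RT 180: heading 315 -> 135
FD 4: (8.485,-8.485) -> (5.657,-5.657) [heading=135, draw]
Final: pos=(5.657,-5.657), heading=135, 6 segment(s) drawn
Waypoints (7 total):
(0, 0)
(-5.657, 5.657)
(0, 0)
(4.243, -4.243)
(16.263, -16.263)
(8.485, -8.485)
(5.657, -5.657)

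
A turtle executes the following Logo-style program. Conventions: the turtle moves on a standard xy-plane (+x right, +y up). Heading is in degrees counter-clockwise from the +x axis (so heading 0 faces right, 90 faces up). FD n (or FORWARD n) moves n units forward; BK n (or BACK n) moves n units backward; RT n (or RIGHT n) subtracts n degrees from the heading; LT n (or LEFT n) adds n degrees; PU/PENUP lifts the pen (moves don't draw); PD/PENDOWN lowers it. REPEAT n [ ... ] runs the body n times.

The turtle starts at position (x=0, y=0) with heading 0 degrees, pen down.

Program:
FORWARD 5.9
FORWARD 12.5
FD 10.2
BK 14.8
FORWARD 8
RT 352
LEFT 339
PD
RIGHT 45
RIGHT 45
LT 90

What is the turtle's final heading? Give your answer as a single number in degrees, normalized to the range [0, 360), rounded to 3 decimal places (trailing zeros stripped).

Answer: 347

Derivation:
Executing turtle program step by step:
Start: pos=(0,0), heading=0, pen down
FD 5.9: (0,0) -> (5.9,0) [heading=0, draw]
FD 12.5: (5.9,0) -> (18.4,0) [heading=0, draw]
FD 10.2: (18.4,0) -> (28.6,0) [heading=0, draw]
BK 14.8: (28.6,0) -> (13.8,0) [heading=0, draw]
FD 8: (13.8,0) -> (21.8,0) [heading=0, draw]
RT 352: heading 0 -> 8
LT 339: heading 8 -> 347
PD: pen down
RT 45: heading 347 -> 302
RT 45: heading 302 -> 257
LT 90: heading 257 -> 347
Final: pos=(21.8,0), heading=347, 5 segment(s) drawn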